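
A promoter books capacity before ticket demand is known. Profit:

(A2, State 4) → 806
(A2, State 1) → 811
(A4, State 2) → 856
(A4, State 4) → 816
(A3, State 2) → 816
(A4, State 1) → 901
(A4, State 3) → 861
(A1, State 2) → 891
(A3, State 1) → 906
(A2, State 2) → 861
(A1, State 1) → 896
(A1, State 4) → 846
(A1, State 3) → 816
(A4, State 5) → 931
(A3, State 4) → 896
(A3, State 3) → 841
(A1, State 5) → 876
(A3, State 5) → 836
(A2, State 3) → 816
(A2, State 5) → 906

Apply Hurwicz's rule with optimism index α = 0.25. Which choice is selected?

A1: 0.25·896 + 0.75·816 = 836
A2: 0.25·906 + 0.75·806 = 831
A3: 0.25·906 + 0.75·816 = 838.5
A4: 0.25·931 + 0.75·816 = 844.75
Highest Hurwicz score = 844.75 → A4.

A4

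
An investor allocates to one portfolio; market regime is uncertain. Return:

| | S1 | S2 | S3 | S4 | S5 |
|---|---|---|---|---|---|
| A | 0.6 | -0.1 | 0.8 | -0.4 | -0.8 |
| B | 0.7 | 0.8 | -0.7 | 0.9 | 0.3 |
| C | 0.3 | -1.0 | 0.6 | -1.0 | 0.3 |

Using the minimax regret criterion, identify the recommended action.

A

Column bests: S1=0.7, S2=0.8, S3=0.8, S4=0.9, S5=0.3.
A regrets: 0.1, 0.9, 0.0, 1.3, 1.1 → max 1.3
B regrets: 0.0, 0.0, 1.5, 0.0, 0.0 → max 1.5
C regrets: 0.4, 1.8, 0.2, 1.9, 0.0 → max 1.9
Smallest max regret = 1.3 → A.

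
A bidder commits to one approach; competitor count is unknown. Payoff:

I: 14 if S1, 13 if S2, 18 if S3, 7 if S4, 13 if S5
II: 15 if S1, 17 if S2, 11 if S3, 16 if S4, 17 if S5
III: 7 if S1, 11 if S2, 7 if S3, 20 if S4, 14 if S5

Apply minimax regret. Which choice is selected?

Column bests: S1=15, S2=17, S3=18, S4=20, S5=17.
I regrets: 1, 4, 0, 13, 4 → max 13
II regrets: 0, 0, 7, 4, 0 → max 7
III regrets: 8, 6, 11, 0, 3 → max 11
Smallest max regret = 7 → II.

II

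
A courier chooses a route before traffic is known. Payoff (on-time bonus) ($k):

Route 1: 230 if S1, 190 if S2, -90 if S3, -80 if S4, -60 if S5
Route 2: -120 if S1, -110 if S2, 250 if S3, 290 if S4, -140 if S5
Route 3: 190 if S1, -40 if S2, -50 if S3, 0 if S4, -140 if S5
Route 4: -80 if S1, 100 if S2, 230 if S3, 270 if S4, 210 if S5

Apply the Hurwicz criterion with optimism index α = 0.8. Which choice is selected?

Route 1: 0.8·230 + 0.2·(-90) = 166
Route 2: 0.8·290 + 0.2·(-140) = 204
Route 3: 0.8·190 + 0.2·(-140) = 124
Route 4: 0.8·270 + 0.2·(-80) = 200
Highest Hurwicz score = 204 → Route 2.

Route 2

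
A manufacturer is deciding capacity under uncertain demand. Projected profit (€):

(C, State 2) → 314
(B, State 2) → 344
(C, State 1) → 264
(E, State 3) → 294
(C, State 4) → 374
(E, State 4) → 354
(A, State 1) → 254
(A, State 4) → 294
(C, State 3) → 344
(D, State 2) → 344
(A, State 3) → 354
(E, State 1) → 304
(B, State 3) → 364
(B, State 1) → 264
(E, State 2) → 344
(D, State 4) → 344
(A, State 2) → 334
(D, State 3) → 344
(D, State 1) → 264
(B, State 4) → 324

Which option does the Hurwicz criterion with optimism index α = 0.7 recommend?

A: 0.7·354 + 0.3·254 = 324
B: 0.7·364 + 0.3·264 = 334
C: 0.7·374 + 0.3·264 = 341
D: 0.7·344 + 0.3·264 = 320
E: 0.7·354 + 0.3·294 = 336
Highest Hurwicz score = 341 → C.

C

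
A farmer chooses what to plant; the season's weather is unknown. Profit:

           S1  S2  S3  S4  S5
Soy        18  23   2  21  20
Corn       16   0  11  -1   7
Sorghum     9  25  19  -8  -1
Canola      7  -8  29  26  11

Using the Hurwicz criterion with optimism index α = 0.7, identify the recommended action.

Canola

Soy: 0.7·23 + 0.3·2 = 16.7
Corn: 0.7·16 + 0.3·(-1) = 10.9
Sorghum: 0.7·25 + 0.3·(-8) = 15.1
Canola: 0.7·29 + 0.3·(-8) = 17.9
Highest Hurwicz score = 17.9 → Canola.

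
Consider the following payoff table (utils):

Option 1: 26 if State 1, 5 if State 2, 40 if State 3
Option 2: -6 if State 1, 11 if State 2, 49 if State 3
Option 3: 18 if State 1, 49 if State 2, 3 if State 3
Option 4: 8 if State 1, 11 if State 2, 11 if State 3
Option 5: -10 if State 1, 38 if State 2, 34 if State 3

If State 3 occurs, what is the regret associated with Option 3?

Best payoff under State 3 is 49.
Regret = 49 − 3 = 46.

46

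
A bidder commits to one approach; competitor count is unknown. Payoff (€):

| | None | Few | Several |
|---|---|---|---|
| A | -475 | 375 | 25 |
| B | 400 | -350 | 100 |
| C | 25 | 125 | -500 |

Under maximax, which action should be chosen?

Row maxima: A=375, B=400, C=125
Best best-case = 400 → B.

B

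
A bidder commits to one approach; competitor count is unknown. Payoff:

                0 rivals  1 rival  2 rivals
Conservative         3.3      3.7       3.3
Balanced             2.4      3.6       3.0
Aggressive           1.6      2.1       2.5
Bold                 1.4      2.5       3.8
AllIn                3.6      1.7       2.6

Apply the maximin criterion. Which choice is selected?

Row minima: Conservative=3.3, Balanced=2.4, Aggressive=1.6, Bold=1.4, AllIn=1.7
Best worst-case = 3.3 → Conservative.

Conservative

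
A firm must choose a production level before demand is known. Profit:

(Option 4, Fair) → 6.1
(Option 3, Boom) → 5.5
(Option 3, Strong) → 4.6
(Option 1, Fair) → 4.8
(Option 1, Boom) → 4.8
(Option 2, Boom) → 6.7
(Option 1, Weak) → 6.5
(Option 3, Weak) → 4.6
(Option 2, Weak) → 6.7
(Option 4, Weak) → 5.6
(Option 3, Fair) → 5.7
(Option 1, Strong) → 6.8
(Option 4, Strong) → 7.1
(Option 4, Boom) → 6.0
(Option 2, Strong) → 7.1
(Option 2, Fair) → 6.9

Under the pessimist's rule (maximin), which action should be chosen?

Option 2

Row minima: Option 1=4.8, Option 2=6.7, Option 3=4.6, Option 4=5.6
Best worst-case = 6.7 → Option 2.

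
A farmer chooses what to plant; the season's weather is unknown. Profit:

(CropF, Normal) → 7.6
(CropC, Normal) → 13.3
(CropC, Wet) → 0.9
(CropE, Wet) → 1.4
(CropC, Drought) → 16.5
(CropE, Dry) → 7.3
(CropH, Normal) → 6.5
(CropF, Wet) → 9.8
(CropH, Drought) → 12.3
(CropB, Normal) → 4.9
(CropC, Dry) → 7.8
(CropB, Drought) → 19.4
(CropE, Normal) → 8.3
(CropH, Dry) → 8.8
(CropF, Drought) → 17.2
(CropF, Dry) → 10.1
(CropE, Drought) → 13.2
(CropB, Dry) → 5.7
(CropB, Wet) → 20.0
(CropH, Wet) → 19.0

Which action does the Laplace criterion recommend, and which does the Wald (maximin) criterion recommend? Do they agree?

Row averages: CropB=12.5, CropC=9.625, CropF=11.175, CropH=11.65, CropE=7.55
Highest average = 12.5 → CropB.
Row minima: CropB=4.9, CropC=0.9, CropF=7.6, CropH=6.5, CropE=1.4
Best worst-case = 7.6 → CropF.

laplace → CropB; maximin → CropF (disagree)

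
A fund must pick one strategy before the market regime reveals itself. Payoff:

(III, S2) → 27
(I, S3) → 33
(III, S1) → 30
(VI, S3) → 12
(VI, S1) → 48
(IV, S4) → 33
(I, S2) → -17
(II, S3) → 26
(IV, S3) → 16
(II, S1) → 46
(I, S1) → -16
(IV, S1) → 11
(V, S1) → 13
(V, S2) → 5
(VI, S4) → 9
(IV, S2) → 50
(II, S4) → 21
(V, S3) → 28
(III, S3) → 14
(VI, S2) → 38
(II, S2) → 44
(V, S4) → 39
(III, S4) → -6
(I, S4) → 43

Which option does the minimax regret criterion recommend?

II

Column bests: S1=48, S2=50, S3=33, S4=43.
I regrets: 64, 67, 0, 0 → max 67
II regrets: 2, 6, 7, 22 → max 22
III regrets: 18, 23, 19, 49 → max 49
IV regrets: 37, 0, 17, 10 → max 37
V regrets: 35, 45, 5, 4 → max 45
VI regrets: 0, 12, 21, 34 → max 34
Smallest max regret = 22 → II.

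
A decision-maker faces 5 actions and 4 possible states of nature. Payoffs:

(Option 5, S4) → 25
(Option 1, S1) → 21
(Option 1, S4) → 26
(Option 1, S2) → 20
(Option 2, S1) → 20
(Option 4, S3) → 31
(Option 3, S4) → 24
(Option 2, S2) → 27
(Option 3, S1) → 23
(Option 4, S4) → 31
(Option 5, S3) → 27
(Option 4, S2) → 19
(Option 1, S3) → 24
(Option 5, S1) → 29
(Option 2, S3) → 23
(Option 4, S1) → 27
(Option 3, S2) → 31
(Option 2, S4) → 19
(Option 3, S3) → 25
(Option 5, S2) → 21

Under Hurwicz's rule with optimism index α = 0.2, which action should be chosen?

Option 1: 0.2·26 + 0.8·20 = 21.2
Option 2: 0.2·27 + 0.8·19 = 20.6
Option 3: 0.2·31 + 0.8·23 = 24.6
Option 4: 0.2·31 + 0.8·19 = 21.4
Option 5: 0.2·29 + 0.8·21 = 22.6
Highest Hurwicz score = 24.6 → Option 3.

Option 3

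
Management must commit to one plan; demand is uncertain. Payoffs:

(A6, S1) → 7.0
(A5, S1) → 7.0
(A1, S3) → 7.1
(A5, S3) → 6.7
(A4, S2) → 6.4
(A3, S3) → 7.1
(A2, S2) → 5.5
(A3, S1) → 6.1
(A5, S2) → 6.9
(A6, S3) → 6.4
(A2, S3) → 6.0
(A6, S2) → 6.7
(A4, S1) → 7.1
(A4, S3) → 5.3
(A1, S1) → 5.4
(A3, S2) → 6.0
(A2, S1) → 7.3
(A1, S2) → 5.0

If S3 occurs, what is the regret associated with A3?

Best payoff under S3 is 7.1.
Regret = 7.1 − 7.1 = 0.0.

0.0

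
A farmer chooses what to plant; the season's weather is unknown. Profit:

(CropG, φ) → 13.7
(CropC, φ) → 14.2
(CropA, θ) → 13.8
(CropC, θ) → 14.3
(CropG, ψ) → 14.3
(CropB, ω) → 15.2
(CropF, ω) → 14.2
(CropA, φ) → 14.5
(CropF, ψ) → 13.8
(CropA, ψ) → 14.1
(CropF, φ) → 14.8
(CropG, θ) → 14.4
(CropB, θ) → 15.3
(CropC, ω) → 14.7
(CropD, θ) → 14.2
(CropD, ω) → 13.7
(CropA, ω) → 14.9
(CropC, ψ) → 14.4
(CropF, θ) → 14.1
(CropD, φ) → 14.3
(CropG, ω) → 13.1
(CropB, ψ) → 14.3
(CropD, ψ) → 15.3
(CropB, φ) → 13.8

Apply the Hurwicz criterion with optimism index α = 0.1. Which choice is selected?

CropC

CropB: 0.1·15.3 + 0.9·13.8 = 13.95
CropG: 0.1·14.4 + 0.9·13.1 = 13.23
CropC: 0.1·14.7 + 0.9·14.2 = 14.25
CropA: 0.1·14.9 + 0.9·13.8 = 13.91
CropF: 0.1·14.8 + 0.9·13.8 = 13.9
CropD: 0.1·15.3 + 0.9·13.7 = 13.86
Highest Hurwicz score = 14.25 → CropC.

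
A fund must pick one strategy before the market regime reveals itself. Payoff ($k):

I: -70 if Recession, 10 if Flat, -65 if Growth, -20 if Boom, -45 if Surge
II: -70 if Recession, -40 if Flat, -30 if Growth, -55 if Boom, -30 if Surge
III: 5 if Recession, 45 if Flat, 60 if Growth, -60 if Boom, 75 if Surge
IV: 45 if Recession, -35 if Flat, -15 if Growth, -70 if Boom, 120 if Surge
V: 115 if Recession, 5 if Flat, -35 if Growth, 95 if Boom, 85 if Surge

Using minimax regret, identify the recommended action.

Column bests: Recession=115, Flat=45, Growth=60, Boom=95, Surge=120.
I regrets: 185, 35, 125, 115, 165 → max 185
II regrets: 185, 85, 90, 150, 150 → max 185
III regrets: 110, 0, 0, 155, 45 → max 155
IV regrets: 70, 80, 75, 165, 0 → max 165
V regrets: 0, 40, 95, 0, 35 → max 95
Smallest max regret = 95 → V.

V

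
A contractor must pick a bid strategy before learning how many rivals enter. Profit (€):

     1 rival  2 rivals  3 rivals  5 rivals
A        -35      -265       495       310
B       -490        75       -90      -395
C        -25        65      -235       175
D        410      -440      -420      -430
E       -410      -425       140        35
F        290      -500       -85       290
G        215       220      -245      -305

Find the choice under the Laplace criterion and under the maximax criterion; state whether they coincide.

Row averages: A=126.25, B=-225, C=-5, D=-220, E=-165, F=-1.25, G=-28.75
Highest average = 126.25 → A.
Row maxima: A=495, B=75, C=175, D=410, E=140, F=290, G=220
Best best-case = 495 → A.

laplace → A; maximax → A (agree)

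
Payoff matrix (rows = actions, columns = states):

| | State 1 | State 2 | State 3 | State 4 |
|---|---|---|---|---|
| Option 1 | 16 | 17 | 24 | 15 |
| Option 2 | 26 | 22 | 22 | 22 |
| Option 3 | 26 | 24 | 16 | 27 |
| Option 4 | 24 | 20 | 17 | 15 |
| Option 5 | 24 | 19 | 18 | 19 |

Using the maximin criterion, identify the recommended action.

Option 2

Row minima: Option 1=15, Option 2=22, Option 3=16, Option 4=15, Option 5=18
Best worst-case = 22 → Option 2.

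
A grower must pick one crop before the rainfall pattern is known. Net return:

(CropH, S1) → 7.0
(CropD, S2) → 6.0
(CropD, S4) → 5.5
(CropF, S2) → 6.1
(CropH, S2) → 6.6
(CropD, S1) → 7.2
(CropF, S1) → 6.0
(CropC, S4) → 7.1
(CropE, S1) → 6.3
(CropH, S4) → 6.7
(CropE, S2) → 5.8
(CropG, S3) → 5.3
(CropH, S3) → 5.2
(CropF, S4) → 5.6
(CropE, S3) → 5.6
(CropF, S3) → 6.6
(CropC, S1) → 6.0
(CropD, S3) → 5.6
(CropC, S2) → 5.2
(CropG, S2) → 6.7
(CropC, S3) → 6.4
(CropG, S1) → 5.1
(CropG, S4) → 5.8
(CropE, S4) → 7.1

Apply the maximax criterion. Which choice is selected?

Row maxima: CropD=7.2, CropE=7.1, CropG=6.7, CropH=7.0, CropF=6.6, CropC=7.1
Best best-case = 7.2 → CropD.

CropD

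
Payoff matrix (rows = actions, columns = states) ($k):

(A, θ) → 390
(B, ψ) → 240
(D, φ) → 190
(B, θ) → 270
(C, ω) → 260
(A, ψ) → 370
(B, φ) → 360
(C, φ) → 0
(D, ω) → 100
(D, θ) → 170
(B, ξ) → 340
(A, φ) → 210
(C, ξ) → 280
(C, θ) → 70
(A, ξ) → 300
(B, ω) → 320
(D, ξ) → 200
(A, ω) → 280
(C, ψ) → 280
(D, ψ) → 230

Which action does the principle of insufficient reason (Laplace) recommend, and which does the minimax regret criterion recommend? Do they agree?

laplace → A; minimax regret → B (disagree)

Row averages: A=310, B=306, C=178, D=178
Highest average = 310 → A.
Column bests: θ=390, φ=360, ψ=370, ω=320, ξ=340.
A regrets: 0, 150, 0, 40, 40 → max 150
B regrets: 120, 0, 130, 0, 0 → max 130
C regrets: 320, 360, 90, 60, 60 → max 360
D regrets: 220, 170, 140, 220, 140 → max 220
Smallest max regret = 130 → B.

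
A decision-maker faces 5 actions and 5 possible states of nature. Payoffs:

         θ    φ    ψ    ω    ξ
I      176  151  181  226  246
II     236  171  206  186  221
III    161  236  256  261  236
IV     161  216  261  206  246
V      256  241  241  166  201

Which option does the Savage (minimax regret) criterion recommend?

Column bests: θ=256, φ=241, ψ=261, ω=261, ξ=246.
I regrets: 80, 90, 80, 35, 0 → max 90
II regrets: 20, 70, 55, 75, 25 → max 75
III regrets: 95, 5, 5, 0, 10 → max 95
IV regrets: 95, 25, 0, 55, 0 → max 95
V regrets: 0, 0, 20, 95, 45 → max 95
Smallest max regret = 75 → II.

II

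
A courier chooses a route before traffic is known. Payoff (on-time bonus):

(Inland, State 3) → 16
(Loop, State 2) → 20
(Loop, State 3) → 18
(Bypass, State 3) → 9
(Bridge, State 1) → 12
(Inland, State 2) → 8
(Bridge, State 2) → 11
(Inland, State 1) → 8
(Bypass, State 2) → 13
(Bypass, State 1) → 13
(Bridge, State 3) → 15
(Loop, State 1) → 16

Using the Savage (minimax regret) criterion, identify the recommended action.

Column bests: State 1=16, State 2=20, State 3=18.
Bypass regrets: 3, 7, 9 → max 9
Loop regrets: 0, 0, 0 → max 0
Inland regrets: 8, 12, 2 → max 12
Bridge regrets: 4, 9, 3 → max 9
Smallest max regret = 0 → Loop.

Loop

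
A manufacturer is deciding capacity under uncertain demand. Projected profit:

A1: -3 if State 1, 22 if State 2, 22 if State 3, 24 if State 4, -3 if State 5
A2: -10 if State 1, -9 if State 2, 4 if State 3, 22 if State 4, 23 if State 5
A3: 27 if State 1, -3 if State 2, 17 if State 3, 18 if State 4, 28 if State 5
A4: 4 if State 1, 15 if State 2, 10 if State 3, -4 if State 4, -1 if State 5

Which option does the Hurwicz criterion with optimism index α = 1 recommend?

A1: 1·24 + 0·(-3) = 24
A2: 1·23 + 0·(-10) = 23
A3: 1·28 + 0·(-3) = 28
A4: 1·15 + 0·(-4) = 15
Highest Hurwicz score = 28 → A3.

A3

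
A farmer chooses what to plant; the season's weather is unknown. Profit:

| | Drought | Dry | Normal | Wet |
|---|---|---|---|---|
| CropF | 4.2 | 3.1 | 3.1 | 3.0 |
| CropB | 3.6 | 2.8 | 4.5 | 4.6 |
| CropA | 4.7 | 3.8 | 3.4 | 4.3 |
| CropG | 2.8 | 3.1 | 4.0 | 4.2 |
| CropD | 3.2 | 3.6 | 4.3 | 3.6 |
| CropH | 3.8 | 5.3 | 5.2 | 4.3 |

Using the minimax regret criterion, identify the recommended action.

CropH

Column bests: Drought=4.7, Dry=5.3, Normal=5.2, Wet=4.6.
CropF regrets: 0.5, 2.2, 2.1, 1.6 → max 2.2
CropB regrets: 1.1, 2.5, 0.7, 0.0 → max 2.5
CropA regrets: 0.0, 1.5, 1.8, 0.3 → max 1.8
CropG regrets: 1.9, 2.2, 1.2, 0.4 → max 2.2
CropD regrets: 1.5, 1.7, 0.9, 1.0 → max 1.7
CropH regrets: 0.9, 0.0, 0.0, 0.3 → max 0.9
Smallest max regret = 0.9 → CropH.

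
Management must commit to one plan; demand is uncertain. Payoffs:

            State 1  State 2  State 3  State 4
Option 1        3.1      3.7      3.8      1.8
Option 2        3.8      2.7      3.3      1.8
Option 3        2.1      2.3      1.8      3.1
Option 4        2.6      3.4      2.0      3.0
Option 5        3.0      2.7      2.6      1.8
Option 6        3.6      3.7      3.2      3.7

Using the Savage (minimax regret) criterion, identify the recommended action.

Option 6

Column bests: State 1=3.8, State 2=3.7, State 3=3.8, State 4=3.7.
Option 1 regrets: 0.7, 0.0, 0.0, 1.9 → max 1.9
Option 2 regrets: 0.0, 1.0, 0.5, 1.9 → max 1.9
Option 3 regrets: 1.7, 1.4, 2.0, 0.6 → max 2.0
Option 4 regrets: 1.2, 0.3, 1.8, 0.7 → max 1.8
Option 5 regrets: 0.8, 1.0, 1.2, 1.9 → max 1.9
Option 6 regrets: 0.2, 0.0, 0.6, 0.0 → max 0.6
Smallest max regret = 0.6 → Option 6.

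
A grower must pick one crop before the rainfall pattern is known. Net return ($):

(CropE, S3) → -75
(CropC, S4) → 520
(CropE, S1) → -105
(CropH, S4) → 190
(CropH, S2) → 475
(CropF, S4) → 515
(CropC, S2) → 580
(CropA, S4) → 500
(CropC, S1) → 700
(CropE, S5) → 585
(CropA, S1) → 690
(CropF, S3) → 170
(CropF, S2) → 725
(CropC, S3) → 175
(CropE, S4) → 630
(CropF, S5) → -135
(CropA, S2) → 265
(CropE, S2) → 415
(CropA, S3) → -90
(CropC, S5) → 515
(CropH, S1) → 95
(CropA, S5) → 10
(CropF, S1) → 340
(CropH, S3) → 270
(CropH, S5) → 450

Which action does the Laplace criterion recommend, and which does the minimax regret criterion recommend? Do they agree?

laplace → CropC; minimax regret → CropC (agree)

Row averages: CropE=290, CropA=275, CropC=498, CropH=296, CropF=323
Highest average = 498 → CropC.
Column bests: S1=700, S2=725, S3=270, S4=630, S5=585.
CropE regrets: 805, 310, 345, 0, 0 → max 805
CropA regrets: 10, 460, 360, 130, 575 → max 575
CropC regrets: 0, 145, 95, 110, 70 → max 145
CropH regrets: 605, 250, 0, 440, 135 → max 605
CropF regrets: 360, 0, 100, 115, 720 → max 720
Smallest max regret = 145 → CropC.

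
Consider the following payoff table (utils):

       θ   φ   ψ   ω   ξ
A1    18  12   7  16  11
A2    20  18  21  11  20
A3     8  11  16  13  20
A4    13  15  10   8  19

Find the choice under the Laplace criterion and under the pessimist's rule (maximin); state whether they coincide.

Row averages: A1=12.8, A2=18, A3=13.6, A4=13
Highest average = 18 → A2.
Row minima: A1=7, A2=11, A3=8, A4=8
Best worst-case = 11 → A2.

laplace → A2; maximin → A2 (agree)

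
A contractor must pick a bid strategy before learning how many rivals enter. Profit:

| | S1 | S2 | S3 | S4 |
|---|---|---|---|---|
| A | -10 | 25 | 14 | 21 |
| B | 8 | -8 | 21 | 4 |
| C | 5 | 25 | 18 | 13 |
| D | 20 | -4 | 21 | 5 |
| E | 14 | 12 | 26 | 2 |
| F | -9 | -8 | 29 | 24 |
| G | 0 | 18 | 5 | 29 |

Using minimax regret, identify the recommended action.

C

Column bests: S1=20, S2=25, S3=29, S4=29.
A regrets: 30, 0, 15, 8 → max 30
B regrets: 12, 33, 8, 25 → max 33
C regrets: 15, 0, 11, 16 → max 16
D regrets: 0, 29, 8, 24 → max 29
E regrets: 6, 13, 3, 27 → max 27
F regrets: 29, 33, 0, 5 → max 33
G regrets: 20, 7, 24, 0 → max 24
Smallest max regret = 16 → C.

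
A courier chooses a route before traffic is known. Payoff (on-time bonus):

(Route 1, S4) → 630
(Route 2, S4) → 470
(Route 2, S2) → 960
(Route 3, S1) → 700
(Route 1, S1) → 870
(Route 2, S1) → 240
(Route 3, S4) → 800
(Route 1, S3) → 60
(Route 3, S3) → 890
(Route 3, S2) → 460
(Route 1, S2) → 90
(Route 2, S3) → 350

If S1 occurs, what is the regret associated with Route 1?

Best payoff under S1 is 870.
Regret = 870 − 870 = 0.

0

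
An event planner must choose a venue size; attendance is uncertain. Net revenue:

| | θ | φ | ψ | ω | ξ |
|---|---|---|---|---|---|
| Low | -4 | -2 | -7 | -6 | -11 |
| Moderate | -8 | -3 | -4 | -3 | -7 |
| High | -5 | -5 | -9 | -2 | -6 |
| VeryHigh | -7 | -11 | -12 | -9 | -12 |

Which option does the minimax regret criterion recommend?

Column bests: θ=-4, φ=-2, ψ=-4, ω=-2, ξ=-6.
Low regrets: 0, 0, 3, 4, 5 → max 5
Moderate regrets: 4, 1, 0, 1, 1 → max 4
High regrets: 1, 3, 5, 0, 0 → max 5
VeryHigh regrets: 3, 9, 8, 7, 6 → max 9
Smallest max regret = 4 → Moderate.

Moderate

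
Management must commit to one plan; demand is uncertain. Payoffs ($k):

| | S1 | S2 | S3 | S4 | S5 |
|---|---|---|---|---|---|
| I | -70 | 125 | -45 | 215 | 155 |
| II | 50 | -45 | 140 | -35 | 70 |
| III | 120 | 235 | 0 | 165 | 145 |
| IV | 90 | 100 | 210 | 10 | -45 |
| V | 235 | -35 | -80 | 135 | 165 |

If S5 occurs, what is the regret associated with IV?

210

Best payoff under S5 is 165.
Regret = 165 − (-45) = 210.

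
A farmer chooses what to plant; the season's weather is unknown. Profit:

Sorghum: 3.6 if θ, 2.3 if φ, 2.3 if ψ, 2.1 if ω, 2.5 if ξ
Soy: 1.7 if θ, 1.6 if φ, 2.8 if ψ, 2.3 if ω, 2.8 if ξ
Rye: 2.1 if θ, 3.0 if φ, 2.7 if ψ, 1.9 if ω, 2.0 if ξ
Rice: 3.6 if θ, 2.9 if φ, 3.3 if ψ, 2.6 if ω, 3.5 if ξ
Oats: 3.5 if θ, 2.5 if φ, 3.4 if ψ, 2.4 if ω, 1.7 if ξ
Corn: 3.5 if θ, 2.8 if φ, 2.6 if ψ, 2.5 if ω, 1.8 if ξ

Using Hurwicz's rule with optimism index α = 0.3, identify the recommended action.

Sorghum: 0.3·3.6 + 0.7·2.1 = 2.55
Soy: 0.3·2.8 + 0.7·1.6 = 1.96
Rye: 0.3·3.0 + 0.7·1.9 = 2.23
Rice: 0.3·3.6 + 0.7·2.6 = 2.9
Oats: 0.3·3.5 + 0.7·1.7 = 2.24
Corn: 0.3·3.5 + 0.7·1.8 = 2.31
Highest Hurwicz score = 2.9 → Rice.

Rice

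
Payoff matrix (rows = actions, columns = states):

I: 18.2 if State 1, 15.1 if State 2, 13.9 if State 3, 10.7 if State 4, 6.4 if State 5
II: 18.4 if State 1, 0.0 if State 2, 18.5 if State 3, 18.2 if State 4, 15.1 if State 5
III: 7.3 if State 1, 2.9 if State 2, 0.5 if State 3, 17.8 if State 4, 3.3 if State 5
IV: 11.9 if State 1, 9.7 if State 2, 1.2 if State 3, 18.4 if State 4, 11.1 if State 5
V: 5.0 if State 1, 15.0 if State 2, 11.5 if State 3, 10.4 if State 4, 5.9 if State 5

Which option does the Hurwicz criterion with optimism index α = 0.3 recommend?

I

I: 0.3·18.2 + 0.7·6.4 = 9.94
II: 0.3·18.5 + 0.7·0.0 = 5.55
III: 0.3·17.8 + 0.7·0.5 = 5.69
IV: 0.3·18.4 + 0.7·1.2 = 6.36
V: 0.3·15.0 + 0.7·5.0 = 8
Highest Hurwicz score = 9.94 → I.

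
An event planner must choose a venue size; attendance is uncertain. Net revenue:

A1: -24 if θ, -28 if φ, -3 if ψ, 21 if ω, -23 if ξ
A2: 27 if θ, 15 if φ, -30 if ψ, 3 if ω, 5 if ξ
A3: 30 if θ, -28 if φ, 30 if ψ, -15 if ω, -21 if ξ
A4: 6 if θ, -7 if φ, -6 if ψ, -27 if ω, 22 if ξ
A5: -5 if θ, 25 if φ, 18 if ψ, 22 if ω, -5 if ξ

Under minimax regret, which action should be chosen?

Column bests: θ=30, φ=25, ψ=30, ω=22, ξ=22.
A1 regrets: 54, 53, 33, 1, 45 → max 54
A2 regrets: 3, 10, 60, 19, 17 → max 60
A3 regrets: 0, 53, 0, 37, 43 → max 53
A4 regrets: 24, 32, 36, 49, 0 → max 49
A5 regrets: 35, 0, 12, 0, 27 → max 35
Smallest max regret = 35 → A5.

A5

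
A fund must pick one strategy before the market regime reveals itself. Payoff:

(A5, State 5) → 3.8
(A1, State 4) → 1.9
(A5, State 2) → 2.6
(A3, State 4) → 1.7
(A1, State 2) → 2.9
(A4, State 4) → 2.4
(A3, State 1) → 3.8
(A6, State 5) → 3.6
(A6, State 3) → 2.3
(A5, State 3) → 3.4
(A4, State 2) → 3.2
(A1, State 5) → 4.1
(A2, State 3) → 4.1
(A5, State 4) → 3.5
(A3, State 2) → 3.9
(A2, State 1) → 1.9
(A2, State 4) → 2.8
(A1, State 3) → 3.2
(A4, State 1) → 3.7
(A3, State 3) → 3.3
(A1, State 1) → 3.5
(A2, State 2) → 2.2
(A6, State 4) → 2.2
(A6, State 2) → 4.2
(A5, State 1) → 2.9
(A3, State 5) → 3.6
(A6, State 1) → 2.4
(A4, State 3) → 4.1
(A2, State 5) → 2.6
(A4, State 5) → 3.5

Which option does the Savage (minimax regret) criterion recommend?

A4

Column bests: State 1=3.8, State 2=4.2, State 3=4.1, State 4=3.5, State 5=4.1.
A1 regrets: 0.3, 1.3, 0.9, 1.6, 0.0 → max 1.6
A2 regrets: 1.9, 2.0, 0.0, 0.7, 1.5 → max 2.0
A3 regrets: 0.0, 0.3, 0.8, 1.8, 0.5 → max 1.8
A4 regrets: 0.1, 1.0, 0.0, 1.1, 0.6 → max 1.1
A5 regrets: 0.9, 1.6, 0.7, 0.0, 0.3 → max 1.6
A6 regrets: 1.4, 0.0, 1.8, 1.3, 0.5 → max 1.8
Smallest max regret = 1.1 → A4.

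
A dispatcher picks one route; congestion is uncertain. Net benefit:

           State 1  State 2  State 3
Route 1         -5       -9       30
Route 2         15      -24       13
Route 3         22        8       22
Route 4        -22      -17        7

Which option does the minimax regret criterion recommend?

Column bests: State 1=22, State 2=8, State 3=30.
Route 1 regrets: 27, 17, 0 → max 27
Route 2 regrets: 7, 32, 17 → max 32
Route 3 regrets: 0, 0, 8 → max 8
Route 4 regrets: 44, 25, 23 → max 44
Smallest max regret = 8 → Route 3.

Route 3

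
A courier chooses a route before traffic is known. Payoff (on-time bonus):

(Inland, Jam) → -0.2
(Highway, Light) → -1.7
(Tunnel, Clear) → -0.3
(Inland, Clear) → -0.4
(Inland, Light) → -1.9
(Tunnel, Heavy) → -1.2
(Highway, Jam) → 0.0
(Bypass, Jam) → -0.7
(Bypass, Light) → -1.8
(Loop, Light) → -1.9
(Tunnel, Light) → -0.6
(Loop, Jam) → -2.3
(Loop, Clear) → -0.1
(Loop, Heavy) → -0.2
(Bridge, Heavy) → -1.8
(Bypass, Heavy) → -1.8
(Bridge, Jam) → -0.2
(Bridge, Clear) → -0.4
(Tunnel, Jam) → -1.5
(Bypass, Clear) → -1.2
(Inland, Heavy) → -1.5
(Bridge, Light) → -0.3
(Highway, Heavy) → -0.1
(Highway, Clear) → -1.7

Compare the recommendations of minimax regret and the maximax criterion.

Column bests: Clear=-0.1, Light=-0.3, Heavy=-0.1, Jam=0.0.
Inland regrets: 0.3, 1.6, 1.4, 0.2 → max 1.6
Bypass regrets: 1.1, 1.5, 1.7, 0.7 → max 1.7
Tunnel regrets: 0.2, 0.3, 1.1, 1.5 → max 1.5
Highway regrets: 1.6, 1.4, 0.0, 0.0 → max 1.6
Bridge regrets: 0.3, 0.0, 1.7, 0.2 → max 1.7
Loop regrets: 0.0, 1.6, 0.1, 2.3 → max 2.3
Smallest max regret = 1.5 → Tunnel.
Row maxima: Inland=-0.2, Bypass=-0.7, Tunnel=-0.3, Highway=0.0, Bridge=-0.2, Loop=-0.1
Best best-case = 0.0 → Highway.

minimax regret → Tunnel; maximax → Highway (disagree)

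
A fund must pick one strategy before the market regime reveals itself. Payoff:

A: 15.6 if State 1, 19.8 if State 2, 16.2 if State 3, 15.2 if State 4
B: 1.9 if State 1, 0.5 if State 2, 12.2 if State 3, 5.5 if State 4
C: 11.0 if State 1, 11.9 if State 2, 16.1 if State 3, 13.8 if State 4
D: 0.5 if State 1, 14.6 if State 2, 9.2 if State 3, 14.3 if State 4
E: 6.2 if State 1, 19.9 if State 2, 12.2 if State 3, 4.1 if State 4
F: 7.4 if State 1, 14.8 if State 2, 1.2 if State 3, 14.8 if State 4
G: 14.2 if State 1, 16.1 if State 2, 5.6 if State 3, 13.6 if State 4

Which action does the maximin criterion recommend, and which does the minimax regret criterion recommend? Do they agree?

maximin → A; minimax regret → A (agree)

Row minima: A=15.2, B=0.5, C=11.0, D=0.5, E=4.1, F=1.2, G=5.6
Best worst-case = 15.2 → A.
Column bests: State 1=15.6, State 2=19.9, State 3=16.2, State 4=15.2.
A regrets: 0.0, 0.1, 0.0, 0.0 → max 0.1
B regrets: 13.7, 19.4, 4.0, 9.7 → max 19.4
C regrets: 4.6, 8.0, 0.1, 1.4 → max 8.0
D regrets: 15.1, 5.3, 7.0, 0.9 → max 15.1
E regrets: 9.4, 0.0, 4.0, 11.1 → max 11.1
F regrets: 8.2, 5.1, 15.0, 0.4 → max 15.0
G regrets: 1.4, 3.8, 10.6, 1.6 → max 10.6
Smallest max regret = 0.1 → A.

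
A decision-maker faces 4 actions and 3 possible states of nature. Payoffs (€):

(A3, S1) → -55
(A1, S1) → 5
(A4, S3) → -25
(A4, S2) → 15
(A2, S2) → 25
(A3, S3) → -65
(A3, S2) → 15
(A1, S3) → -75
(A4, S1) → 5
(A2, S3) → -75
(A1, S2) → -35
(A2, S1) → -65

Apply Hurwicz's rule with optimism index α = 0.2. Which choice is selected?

A4

A1: 0.2·5 + 0.8·(-75) = -59
A2: 0.2·25 + 0.8·(-75) = -55
A3: 0.2·15 + 0.8·(-65) = -49
A4: 0.2·15 + 0.8·(-25) = -17
Highest Hurwicz score = -17 → A4.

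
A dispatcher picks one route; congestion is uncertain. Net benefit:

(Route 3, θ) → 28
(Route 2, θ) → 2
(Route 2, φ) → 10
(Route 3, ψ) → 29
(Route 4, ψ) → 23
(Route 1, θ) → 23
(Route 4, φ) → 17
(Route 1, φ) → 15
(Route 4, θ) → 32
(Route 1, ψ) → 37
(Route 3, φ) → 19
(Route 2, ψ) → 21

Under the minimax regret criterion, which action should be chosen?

Route 3

Column bests: θ=32, φ=19, ψ=37.
Route 1 regrets: 9, 4, 0 → max 9
Route 2 regrets: 30, 9, 16 → max 30
Route 3 regrets: 4, 0, 8 → max 8
Route 4 regrets: 0, 2, 14 → max 14
Smallest max regret = 8 → Route 3.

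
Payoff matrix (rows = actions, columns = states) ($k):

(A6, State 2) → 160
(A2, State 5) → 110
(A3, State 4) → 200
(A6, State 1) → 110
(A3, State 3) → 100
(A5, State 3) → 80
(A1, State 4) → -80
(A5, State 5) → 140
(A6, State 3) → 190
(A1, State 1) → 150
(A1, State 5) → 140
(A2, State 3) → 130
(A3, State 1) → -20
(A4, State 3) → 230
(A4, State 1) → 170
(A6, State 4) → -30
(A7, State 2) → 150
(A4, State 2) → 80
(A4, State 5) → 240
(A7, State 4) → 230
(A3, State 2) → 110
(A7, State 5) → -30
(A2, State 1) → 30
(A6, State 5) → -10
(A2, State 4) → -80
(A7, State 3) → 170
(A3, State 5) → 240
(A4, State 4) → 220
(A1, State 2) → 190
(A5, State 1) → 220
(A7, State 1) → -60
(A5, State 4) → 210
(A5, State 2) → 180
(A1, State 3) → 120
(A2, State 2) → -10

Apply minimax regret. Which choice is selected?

A4

Column bests: State 1=220, State 2=190, State 3=230, State 4=230, State 5=240.
A1 regrets: 70, 0, 110, 310, 100 → max 310
A2 regrets: 190, 200, 100, 310, 130 → max 310
A3 regrets: 240, 80, 130, 30, 0 → max 240
A4 regrets: 50, 110, 0, 10, 0 → max 110
A5 regrets: 0, 10, 150, 20, 100 → max 150
A6 regrets: 110, 30, 40, 260, 250 → max 260
A7 regrets: 280, 40, 60, 0, 270 → max 280
Smallest max regret = 110 → A4.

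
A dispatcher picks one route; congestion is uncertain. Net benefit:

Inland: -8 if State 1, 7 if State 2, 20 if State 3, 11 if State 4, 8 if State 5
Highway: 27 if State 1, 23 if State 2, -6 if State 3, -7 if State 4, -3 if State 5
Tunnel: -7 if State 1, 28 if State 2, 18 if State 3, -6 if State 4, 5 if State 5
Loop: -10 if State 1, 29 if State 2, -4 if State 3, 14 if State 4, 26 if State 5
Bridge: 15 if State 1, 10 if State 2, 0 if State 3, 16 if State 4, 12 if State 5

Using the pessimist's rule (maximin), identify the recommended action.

Bridge

Row minima: Inland=-8, Highway=-7, Tunnel=-7, Loop=-10, Bridge=0
Best worst-case = 0 → Bridge.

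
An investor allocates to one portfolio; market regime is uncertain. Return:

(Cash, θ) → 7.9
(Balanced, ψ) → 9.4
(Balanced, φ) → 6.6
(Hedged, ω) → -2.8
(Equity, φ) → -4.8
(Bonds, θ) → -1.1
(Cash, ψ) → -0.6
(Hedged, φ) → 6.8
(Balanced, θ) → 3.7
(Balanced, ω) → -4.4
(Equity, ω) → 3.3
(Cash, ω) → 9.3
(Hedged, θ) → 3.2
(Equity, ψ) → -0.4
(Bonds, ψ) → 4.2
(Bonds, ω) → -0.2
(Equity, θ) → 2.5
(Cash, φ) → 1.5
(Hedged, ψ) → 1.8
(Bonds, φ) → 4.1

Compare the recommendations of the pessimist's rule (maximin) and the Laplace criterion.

Row minima: Cash=-0.6, Bonds=-1.1, Hedged=-2.8, Equity=-4.8, Balanced=-4.4
Best worst-case = -0.6 → Cash.
Row averages: Cash=4.525, Bonds=1.75, Hedged=2.25, Equity=0.15, Balanced=3.825
Highest average = 4.525 → Cash.

maximin → Cash; laplace → Cash (agree)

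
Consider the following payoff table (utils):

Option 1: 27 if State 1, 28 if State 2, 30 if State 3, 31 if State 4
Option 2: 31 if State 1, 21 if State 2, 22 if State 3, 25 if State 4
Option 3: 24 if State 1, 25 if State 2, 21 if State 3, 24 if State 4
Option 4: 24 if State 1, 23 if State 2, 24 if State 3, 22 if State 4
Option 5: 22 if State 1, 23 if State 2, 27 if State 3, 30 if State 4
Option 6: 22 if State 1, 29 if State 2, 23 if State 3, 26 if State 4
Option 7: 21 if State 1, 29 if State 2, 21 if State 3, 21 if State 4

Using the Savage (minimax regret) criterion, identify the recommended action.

Column bests: State 1=31, State 2=29, State 3=30, State 4=31.
Option 1 regrets: 4, 1, 0, 0 → max 4
Option 2 regrets: 0, 8, 8, 6 → max 8
Option 3 regrets: 7, 4, 9, 7 → max 9
Option 4 regrets: 7, 6, 6, 9 → max 9
Option 5 regrets: 9, 6, 3, 1 → max 9
Option 6 regrets: 9, 0, 7, 5 → max 9
Option 7 regrets: 10, 0, 9, 10 → max 10
Smallest max regret = 4 → Option 1.

Option 1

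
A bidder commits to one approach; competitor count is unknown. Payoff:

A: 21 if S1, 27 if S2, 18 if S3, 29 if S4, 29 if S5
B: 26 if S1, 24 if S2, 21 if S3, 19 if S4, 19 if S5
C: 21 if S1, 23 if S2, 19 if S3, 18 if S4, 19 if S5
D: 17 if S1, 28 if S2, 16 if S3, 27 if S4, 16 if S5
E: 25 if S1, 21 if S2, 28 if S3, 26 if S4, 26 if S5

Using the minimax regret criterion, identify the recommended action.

Column bests: S1=26, S2=28, S3=28, S4=29, S5=29.
A regrets: 5, 1, 10, 0, 0 → max 10
B regrets: 0, 4, 7, 10, 10 → max 10
C regrets: 5, 5, 9, 11, 10 → max 11
D regrets: 9, 0, 12, 2, 13 → max 13
E regrets: 1, 7, 0, 3, 3 → max 7
Smallest max regret = 7 → E.

E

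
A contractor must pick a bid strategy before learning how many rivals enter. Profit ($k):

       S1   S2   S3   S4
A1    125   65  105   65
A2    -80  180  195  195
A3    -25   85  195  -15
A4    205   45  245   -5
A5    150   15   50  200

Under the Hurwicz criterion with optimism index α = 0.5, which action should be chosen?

A4

A1: 0.5·125 + 0.5·65 = 95
A2: 0.5·195 + 0.5·(-80) = 57.5
A3: 0.5·195 + 0.5·(-25) = 85
A4: 0.5·245 + 0.5·(-5) = 120
A5: 0.5·200 + 0.5·15 = 107.5
Highest Hurwicz score = 120 → A4.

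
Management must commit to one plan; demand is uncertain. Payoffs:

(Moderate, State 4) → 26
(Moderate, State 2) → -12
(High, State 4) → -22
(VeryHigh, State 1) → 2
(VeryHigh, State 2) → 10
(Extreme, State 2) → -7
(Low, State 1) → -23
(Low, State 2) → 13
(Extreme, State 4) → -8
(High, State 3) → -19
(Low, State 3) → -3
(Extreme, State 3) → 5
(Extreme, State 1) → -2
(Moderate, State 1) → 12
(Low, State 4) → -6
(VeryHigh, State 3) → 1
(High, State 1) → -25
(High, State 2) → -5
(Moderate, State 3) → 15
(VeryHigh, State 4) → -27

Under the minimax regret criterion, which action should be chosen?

Moderate

Column bests: State 1=12, State 2=13, State 3=15, State 4=26.
Low regrets: 35, 0, 18, 32 → max 35
Moderate regrets: 0, 25, 0, 0 → max 25
High regrets: 37, 18, 34, 48 → max 48
VeryHigh regrets: 10, 3, 14, 53 → max 53
Extreme regrets: 14, 20, 10, 34 → max 34
Smallest max regret = 25 → Moderate.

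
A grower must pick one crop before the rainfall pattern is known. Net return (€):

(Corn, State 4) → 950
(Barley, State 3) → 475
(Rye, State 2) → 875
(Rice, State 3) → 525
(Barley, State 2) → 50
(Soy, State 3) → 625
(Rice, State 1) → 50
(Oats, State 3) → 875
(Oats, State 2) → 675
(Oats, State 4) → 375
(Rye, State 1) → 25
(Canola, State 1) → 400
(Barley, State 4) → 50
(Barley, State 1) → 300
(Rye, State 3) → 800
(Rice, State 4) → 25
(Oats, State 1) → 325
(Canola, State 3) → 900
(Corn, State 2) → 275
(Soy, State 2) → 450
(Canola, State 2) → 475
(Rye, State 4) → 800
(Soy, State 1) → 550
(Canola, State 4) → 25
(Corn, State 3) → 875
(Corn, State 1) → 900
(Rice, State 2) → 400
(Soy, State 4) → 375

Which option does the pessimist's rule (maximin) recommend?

Row minima: Canola=25, Rye=25, Barley=50, Oats=325, Soy=375, Corn=275, Rice=25
Best worst-case = 375 → Soy.

Soy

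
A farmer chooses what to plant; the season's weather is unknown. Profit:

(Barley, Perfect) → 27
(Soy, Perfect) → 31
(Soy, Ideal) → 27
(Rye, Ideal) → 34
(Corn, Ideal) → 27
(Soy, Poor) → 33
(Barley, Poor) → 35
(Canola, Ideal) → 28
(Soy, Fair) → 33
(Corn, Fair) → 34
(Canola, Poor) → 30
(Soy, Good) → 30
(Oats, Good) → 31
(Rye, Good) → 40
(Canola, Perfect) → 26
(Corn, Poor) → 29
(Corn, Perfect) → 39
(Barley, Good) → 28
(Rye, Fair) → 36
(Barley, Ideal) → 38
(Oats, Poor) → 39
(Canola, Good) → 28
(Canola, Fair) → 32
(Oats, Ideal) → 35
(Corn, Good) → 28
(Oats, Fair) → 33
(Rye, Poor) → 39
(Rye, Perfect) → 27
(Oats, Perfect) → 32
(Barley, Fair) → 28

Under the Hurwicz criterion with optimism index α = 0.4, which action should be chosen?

Barley: 0.4·38 + 0.6·27 = 31.4
Rye: 0.4·40 + 0.6·27 = 32.2
Soy: 0.4·33 + 0.6·27 = 29.4
Canola: 0.4·32 + 0.6·26 = 28.4
Oats: 0.4·39 + 0.6·31 = 34.2
Corn: 0.4·39 + 0.6·27 = 31.8
Highest Hurwicz score = 34.2 → Oats.

Oats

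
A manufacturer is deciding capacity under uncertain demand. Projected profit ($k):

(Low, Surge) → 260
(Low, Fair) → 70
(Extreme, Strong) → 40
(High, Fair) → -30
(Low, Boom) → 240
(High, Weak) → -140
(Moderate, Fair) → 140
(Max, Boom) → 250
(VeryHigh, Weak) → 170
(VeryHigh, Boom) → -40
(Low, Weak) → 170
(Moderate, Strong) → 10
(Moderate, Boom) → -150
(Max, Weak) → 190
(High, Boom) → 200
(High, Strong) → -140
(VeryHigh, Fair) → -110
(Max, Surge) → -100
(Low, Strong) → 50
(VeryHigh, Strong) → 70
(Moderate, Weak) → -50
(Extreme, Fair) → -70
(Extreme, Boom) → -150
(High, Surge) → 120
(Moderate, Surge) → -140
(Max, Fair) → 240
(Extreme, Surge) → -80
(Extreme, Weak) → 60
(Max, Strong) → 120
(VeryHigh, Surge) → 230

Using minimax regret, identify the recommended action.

Low

Column bests: Weak=190, Fair=240, Strong=120, Boom=250, Surge=260.
Low regrets: 20, 170, 70, 10, 0 → max 170
Moderate regrets: 240, 100, 110, 400, 400 → max 400
High regrets: 330, 270, 260, 50, 140 → max 330
VeryHigh regrets: 20, 350, 50, 290, 30 → max 350
Extreme regrets: 130, 310, 80, 400, 340 → max 400
Max regrets: 0, 0, 0, 0, 360 → max 360
Smallest max regret = 170 → Low.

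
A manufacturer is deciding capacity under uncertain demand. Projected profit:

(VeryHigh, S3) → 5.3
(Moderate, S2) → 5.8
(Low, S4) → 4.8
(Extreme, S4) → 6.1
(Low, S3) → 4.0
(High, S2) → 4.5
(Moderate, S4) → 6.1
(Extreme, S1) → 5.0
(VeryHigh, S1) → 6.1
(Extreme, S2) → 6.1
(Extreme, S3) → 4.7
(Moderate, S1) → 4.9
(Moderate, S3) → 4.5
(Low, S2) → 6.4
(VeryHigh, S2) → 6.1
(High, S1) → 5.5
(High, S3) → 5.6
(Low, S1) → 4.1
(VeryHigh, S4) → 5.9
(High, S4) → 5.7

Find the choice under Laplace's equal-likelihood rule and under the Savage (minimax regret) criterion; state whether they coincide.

laplace → VeryHigh; minimax regret → VeryHigh (agree)

Row averages: Low=4.825, Moderate=5.325, High=5.325, VeryHigh=5.85, Extreme=5.475
Highest average = 5.85 → VeryHigh.
Column bests: S1=6.1, S2=6.4, S3=5.6, S4=6.1.
Low regrets: 2.0, 0.0, 1.6, 1.3 → max 2.0
Moderate regrets: 1.2, 0.6, 1.1, 0.0 → max 1.2
High regrets: 0.6, 1.9, 0.0, 0.4 → max 1.9
VeryHigh regrets: 0.0, 0.3, 0.3, 0.2 → max 0.3
Extreme regrets: 1.1, 0.3, 0.9, 0.0 → max 1.1
Smallest max regret = 0.3 → VeryHigh.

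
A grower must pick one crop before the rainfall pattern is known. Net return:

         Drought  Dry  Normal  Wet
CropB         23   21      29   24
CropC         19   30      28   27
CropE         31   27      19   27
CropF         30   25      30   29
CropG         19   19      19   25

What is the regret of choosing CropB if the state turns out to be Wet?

5

Best payoff under Wet is 29.
Regret = 29 − 24 = 5.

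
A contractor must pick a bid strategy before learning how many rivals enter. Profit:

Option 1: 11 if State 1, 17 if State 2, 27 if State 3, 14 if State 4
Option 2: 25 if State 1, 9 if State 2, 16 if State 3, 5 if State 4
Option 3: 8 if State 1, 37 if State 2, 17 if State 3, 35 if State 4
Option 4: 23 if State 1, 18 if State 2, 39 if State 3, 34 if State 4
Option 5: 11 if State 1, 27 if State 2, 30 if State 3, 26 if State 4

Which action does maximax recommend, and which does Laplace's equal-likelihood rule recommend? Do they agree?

maximax → Option 4; laplace → Option 4 (agree)

Row maxima: Option 1=27, Option 2=25, Option 3=37, Option 4=39, Option 5=30
Best best-case = 39 → Option 4.
Row averages: Option 1=17.25, Option 2=13.75, Option 3=24.25, Option 4=28.5, Option 5=23.5
Highest average = 28.5 → Option 4.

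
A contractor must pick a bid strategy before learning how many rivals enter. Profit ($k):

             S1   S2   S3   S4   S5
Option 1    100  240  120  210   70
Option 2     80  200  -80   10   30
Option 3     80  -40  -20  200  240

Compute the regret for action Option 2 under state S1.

20

Best payoff under S1 is 100.
Regret = 100 − 80 = 20.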